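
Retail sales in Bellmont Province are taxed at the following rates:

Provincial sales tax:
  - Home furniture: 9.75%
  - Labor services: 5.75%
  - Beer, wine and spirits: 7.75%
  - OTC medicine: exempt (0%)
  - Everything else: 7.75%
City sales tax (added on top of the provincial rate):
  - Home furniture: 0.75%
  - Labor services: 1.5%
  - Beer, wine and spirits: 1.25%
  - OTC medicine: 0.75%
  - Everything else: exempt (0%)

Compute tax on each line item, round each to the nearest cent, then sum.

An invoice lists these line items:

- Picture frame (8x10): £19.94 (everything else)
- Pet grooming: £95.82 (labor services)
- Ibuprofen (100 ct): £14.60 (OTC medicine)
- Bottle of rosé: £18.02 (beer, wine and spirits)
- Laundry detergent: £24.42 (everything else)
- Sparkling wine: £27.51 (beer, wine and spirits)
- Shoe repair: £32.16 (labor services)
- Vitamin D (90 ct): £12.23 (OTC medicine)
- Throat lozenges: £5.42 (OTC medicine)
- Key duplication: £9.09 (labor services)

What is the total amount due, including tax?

£276.93

Picture frame (8x10) £19.94: everything else → 7.75% + 0% city = 7.75% → £1.55
Pet grooming £95.82: labor services → 5.75% + 1.5% city = 7.25% → £6.95
Ibuprofen (100 ct) £14.60: OTC medicine → 0% + 0.75% city = 0.75% → £0.11
Bottle of rosé £18.02: beer, wine and spirits → 7.75% + 1.25% city = 9% → £1.62
Laundry detergent £24.42: everything else → 7.75% + 0% city = 7.75% → £1.89
Sparkling wine £27.51: beer, wine and spirits → 7.75% + 1.25% city = 9% → £2.48
Shoe repair £32.16: labor services → 5.75% + 1.5% city = 7.25% → £2.33
Vitamin D (90 ct) £12.23: OTC medicine → 0% + 0.75% city = 0.75% → £0.09
Throat lozenges £5.42: OTC medicine → 0% + 0.75% city = 0.75% → £0.04
Key duplication £9.09: labor services → 5.75% + 1.5% city = 7.25% → £0.66
Subtotal = £259.21; tax = £17.72; total due = £276.93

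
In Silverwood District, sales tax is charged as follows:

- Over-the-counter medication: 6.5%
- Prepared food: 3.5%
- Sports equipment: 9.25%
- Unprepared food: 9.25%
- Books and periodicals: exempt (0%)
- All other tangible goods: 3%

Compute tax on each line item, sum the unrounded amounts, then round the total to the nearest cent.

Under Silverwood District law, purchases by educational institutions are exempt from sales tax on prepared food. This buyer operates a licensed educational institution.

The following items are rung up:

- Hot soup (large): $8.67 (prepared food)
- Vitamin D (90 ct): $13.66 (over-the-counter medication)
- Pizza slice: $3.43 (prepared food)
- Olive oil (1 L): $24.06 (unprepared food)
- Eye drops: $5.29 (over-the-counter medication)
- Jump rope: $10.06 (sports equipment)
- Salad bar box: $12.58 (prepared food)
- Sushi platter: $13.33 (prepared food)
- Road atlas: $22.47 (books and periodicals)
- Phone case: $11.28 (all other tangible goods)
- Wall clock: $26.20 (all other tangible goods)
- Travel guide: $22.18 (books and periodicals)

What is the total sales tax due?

Hot soup (large) $8.67: prepared food, buyer-exempt → 0% → $0.00
Vitamin D (90 ct) $13.66: over-the-counter medication → 6.5% → $0.8879
Pizza slice $3.43: prepared food, buyer-exempt → 0% → $0.00
Olive oil (1 L) $24.06: unprepared food → 9.25% → $2.22555
Eye drops $5.29: over-the-counter medication → 6.5% → $0.34385
Jump rope $10.06: sports equipment → 9.25% → $0.93055
Salad bar box $12.58: prepared food, buyer-exempt → 0% → $0.00
Sushi platter $13.33: prepared food, buyer-exempt → 0% → $0.00
Road atlas $22.47: books and periodicals → 0% → $0.00
Phone case $11.28: all other tangible goods → 3% → $0.3384
Wall clock $26.20: all other tangible goods → 3% → $0.786
Travel guide $22.18: books and periodicals → 0% → $0.00
Unrounded tax sum = $5.51225 → $5.51

$5.51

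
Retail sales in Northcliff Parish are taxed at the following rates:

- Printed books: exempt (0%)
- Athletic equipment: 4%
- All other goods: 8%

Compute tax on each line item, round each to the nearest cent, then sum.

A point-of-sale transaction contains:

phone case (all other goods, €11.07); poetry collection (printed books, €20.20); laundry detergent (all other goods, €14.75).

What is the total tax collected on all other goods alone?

€2.07

Phone case €11.07: all other goods → 8% → €0.89
Laundry detergent €14.75: all other goods → 8% → €1.18
Tax on all other goods = €0.89 + €1.18 = €2.07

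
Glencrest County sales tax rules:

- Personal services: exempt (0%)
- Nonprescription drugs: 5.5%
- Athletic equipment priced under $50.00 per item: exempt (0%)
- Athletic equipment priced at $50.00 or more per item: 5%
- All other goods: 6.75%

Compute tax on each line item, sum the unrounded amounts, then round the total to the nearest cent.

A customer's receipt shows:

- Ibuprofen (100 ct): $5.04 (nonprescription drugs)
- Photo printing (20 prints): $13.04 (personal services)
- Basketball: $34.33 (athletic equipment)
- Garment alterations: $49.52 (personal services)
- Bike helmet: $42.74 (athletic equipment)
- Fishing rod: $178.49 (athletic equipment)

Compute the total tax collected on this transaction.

$9.20

Ibuprofen (100 ct) $5.04: nonprescription drugs → 5.5% → $0.2772
Photo printing (20 prints) $13.04: personal services → 0% → $0.00
Basketball $34.33: athletic equipment, under $50.00 → 0% → $0.00
Garment alterations $49.52: personal services → 0% → $0.00
Bike helmet $42.74: athletic equipment, under $50.00 → 0% → $0.00
Fishing rod $178.49: athletic equipment, $50.00 or more → 5% → $8.9245
Unrounded tax sum = $9.2017 → $9.20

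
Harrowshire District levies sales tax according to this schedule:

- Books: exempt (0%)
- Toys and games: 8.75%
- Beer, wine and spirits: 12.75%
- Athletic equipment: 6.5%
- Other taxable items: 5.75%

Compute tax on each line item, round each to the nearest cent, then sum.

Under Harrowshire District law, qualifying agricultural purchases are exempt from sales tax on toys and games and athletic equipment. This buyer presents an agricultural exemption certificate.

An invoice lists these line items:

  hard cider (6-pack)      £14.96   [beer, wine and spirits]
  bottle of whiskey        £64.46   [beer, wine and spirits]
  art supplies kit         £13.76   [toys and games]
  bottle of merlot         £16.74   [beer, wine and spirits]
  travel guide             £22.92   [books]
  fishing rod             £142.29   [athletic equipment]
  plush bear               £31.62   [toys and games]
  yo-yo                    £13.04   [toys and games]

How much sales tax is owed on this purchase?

Hard cider (6-pack) £14.96: beer, wine and spirits → 12.75% → £1.91
Bottle of whiskey £64.46: beer, wine and spirits → 12.75% → £8.22
Art supplies kit £13.76: toys and games, buyer-exempt → 0% → £0.00
Bottle of merlot £16.74: beer, wine and spirits → 12.75% → £2.13
Travel guide £22.92: books → 0% → £0.00
Fishing rod £142.29: athletic equipment, buyer-exempt → 0% → £0.00
Plush bear £31.62: toys and games, buyer-exempt → 0% → £0.00
Yo-yo £13.04: toys and games, buyer-exempt → 0% → £0.00
Total tax = £1.91 + £8.22 + £2.13 = £12.26

£12.26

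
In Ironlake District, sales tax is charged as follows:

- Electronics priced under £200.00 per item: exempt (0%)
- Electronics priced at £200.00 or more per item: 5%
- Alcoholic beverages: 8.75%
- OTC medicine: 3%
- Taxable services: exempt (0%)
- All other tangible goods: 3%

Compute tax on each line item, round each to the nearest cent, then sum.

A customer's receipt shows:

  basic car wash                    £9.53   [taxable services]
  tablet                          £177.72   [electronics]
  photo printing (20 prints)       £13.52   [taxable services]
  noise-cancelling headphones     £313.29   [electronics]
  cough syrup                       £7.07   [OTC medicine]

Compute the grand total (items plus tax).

Basic car wash £9.53: taxable services → 0% → £0.00
Tablet £177.72: electronics, under £200.00 → 0% → £0.00
Photo printing (20 prints) £13.52: taxable services → 0% → £0.00
Noise-cancelling headphones £313.29: electronics, £200.00 or more → 5% → £15.66
Cough syrup £7.07: OTC medicine → 3% → £0.21
Subtotal = £521.13; tax = £15.87; total due = £537.00

£537.00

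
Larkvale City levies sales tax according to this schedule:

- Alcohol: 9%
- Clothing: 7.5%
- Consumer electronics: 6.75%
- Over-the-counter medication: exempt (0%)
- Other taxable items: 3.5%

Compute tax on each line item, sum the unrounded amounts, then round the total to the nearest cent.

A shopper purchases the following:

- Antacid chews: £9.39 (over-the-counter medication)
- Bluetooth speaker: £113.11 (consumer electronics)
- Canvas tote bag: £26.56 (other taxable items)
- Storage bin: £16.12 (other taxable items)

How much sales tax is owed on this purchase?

£9.13

Antacid chews £9.39: over-the-counter medication → 0% → £0.00
Bluetooth speaker £113.11: consumer electronics → 6.75% → £7.634925
Canvas tote bag £26.56: other taxable items → 3.5% → £0.9296
Storage bin £16.12: other taxable items → 3.5% → £0.5642
Unrounded tax sum = £9.128725 → £9.13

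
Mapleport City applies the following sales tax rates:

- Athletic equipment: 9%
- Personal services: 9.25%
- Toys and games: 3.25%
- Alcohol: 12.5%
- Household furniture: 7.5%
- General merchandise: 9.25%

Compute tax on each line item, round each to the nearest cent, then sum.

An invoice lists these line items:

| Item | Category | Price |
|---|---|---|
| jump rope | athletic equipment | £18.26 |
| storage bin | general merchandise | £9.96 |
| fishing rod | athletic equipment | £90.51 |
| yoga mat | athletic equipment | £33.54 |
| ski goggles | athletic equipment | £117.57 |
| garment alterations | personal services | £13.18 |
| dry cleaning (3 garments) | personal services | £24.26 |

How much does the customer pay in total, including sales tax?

£335.05

Jump rope £18.26: athletic equipment → 9% → £1.64
Storage bin £9.96: general merchandise → 9.25% → £0.92
Fishing rod £90.51: athletic equipment → 9% → £8.15
Yoga mat £33.54: athletic equipment → 9% → £3.02
Ski goggles £117.57: athletic equipment → 9% → £10.58
Garment alterations £13.18: personal services → 9.25% → £1.22
Dry cleaning (3 garments) £24.26: personal services → 9.25% → £2.24
Subtotal = £307.28; tax = £27.77; total due = £335.05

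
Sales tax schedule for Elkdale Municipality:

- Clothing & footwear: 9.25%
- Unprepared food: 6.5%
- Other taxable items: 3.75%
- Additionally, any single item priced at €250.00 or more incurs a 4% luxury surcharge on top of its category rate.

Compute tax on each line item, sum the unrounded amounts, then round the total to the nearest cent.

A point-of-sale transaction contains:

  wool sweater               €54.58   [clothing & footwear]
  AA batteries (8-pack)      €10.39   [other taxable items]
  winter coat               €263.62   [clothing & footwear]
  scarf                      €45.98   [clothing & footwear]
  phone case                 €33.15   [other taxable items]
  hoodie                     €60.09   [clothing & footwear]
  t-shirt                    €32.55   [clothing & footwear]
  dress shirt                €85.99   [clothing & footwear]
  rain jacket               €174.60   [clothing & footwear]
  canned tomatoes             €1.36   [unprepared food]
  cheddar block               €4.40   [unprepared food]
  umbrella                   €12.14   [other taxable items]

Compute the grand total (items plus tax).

€858.22

Wool sweater €54.58: clothing & footwear → 9.25% → €5.04865
AA batteries (8-pack) €10.39: other taxable items → 3.75% → €0.389625
Winter coat €263.62: clothing & footwear → 9.25% + 4% surcharge = 13.25% → €34.92965
Scarf €45.98: clothing & footwear → 9.25% → €4.25315
Phone case €33.15: other taxable items → 3.75% → €1.243125
Hoodie €60.09: clothing & footwear → 9.25% → €5.558325
T-shirt €32.55: clothing & footwear → 9.25% → €3.010875
Dress shirt €85.99: clothing & footwear → 9.25% → €7.954075
Rain jacket €174.60: clothing & footwear → 9.25% → €16.1505
Canned tomatoes €1.36: unprepared food → 6.5% → €0.0884
Cheddar block €4.40: unprepared food → 6.5% → €0.286
Umbrella €12.14: other taxable items → 3.75% → €0.45525
Subtotal = €778.85; unrounded tax = €79.367625 → €79.37; total due = €858.22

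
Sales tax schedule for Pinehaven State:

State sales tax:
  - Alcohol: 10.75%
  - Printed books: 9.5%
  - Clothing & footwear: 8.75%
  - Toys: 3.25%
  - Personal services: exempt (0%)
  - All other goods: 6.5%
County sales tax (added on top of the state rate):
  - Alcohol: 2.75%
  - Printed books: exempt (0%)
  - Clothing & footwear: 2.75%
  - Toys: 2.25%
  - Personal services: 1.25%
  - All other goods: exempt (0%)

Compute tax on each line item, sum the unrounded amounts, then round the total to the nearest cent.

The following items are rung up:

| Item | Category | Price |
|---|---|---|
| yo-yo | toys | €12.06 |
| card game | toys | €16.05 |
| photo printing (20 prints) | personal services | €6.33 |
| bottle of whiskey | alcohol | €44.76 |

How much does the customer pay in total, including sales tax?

€86.87

Yo-yo €12.06: toys → 3.25% + 2.25% county = 5.5% → €0.6633
Card game €16.05: toys → 3.25% + 2.25% county = 5.5% → €0.88275
Photo printing (20 prints) €6.33: personal services → 0% + 1.25% county = 1.25% → €0.079125
Bottle of whiskey €44.76: alcohol → 10.75% + 2.75% county = 13.5% → €6.0426
Subtotal = €79.20; unrounded tax = €7.667775 → €7.67; total due = €86.87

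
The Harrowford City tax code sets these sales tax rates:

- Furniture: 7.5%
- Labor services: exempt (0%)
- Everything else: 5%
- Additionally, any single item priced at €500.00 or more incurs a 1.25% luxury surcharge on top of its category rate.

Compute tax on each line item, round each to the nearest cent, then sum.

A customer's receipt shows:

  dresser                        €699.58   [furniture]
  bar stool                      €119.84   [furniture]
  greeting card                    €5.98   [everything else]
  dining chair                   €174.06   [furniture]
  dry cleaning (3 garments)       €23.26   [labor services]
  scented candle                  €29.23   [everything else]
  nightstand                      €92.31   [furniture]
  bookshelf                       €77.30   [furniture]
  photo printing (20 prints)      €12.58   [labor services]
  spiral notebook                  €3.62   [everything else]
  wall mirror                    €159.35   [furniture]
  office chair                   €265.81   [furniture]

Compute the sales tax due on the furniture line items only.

Dresser €699.58: furniture → 7.5% + 1.25% surcharge = 8.75% → €61.21
Bar stool €119.84: furniture → 7.5% → €8.99
Dining chair €174.06: furniture → 7.5% → €13.05
Nightstand €92.31: furniture → 7.5% → €6.92
Bookshelf €77.30: furniture → 7.5% → €5.80
Wall mirror €159.35: furniture → 7.5% → €11.95
Office chair €265.81: furniture → 7.5% → €19.94
Tax on furniture = €61.21 + €8.99 + €13.05 + €6.92 + €5.80 + €11.95 + €19.94 = €127.86

€127.86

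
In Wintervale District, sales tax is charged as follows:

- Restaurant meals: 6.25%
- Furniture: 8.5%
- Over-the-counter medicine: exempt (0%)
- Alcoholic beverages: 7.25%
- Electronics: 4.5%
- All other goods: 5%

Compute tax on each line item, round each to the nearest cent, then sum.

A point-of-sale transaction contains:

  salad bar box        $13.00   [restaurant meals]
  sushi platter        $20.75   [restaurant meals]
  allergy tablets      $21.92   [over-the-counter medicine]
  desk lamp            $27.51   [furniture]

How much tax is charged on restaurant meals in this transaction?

Salad bar box $13.00: restaurant meals → 6.25% → $0.81
Sushi platter $20.75: restaurant meals → 6.25% → $1.30
Tax on restaurant meals = $0.81 + $1.30 = $2.11

$2.11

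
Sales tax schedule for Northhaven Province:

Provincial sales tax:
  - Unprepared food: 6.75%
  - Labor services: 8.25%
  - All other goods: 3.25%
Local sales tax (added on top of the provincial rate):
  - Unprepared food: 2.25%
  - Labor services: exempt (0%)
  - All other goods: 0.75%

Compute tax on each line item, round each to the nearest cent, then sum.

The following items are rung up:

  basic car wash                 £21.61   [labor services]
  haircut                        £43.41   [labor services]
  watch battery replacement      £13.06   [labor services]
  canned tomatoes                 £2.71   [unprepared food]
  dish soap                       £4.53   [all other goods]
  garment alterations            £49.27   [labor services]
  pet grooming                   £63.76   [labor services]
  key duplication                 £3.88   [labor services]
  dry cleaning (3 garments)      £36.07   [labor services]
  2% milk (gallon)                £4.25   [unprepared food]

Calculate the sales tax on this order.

£19.86

Basic car wash £21.61: labor services → 8.25% + 0% local = 8.25% → £1.78
Haircut £43.41: labor services → 8.25% + 0% local = 8.25% → £3.58
Watch battery replacement £13.06: labor services → 8.25% + 0% local = 8.25% → £1.08
Canned tomatoes £2.71: unprepared food → 6.75% + 2.25% local = 9% → £0.24
Dish soap £4.53: all other goods → 3.25% + 0.75% local = 4% → £0.18
Garment alterations £49.27: labor services → 8.25% + 0% local = 8.25% → £4.06
Pet grooming £63.76: labor services → 8.25% + 0% local = 8.25% → £5.26
Key duplication £3.88: labor services → 8.25% + 0% local = 8.25% → £0.32
Dry cleaning (3 garments) £36.07: labor services → 8.25% + 0% local = 8.25% → £2.98
2% milk (gallon) £4.25: unprepared food → 6.75% + 2.25% local = 9% → £0.38
Total tax = £1.78 + £3.58 + £1.08 + £0.24 + £0.18 + £4.06 + £5.26 + £0.32 + £2.98 + £0.38 = £19.86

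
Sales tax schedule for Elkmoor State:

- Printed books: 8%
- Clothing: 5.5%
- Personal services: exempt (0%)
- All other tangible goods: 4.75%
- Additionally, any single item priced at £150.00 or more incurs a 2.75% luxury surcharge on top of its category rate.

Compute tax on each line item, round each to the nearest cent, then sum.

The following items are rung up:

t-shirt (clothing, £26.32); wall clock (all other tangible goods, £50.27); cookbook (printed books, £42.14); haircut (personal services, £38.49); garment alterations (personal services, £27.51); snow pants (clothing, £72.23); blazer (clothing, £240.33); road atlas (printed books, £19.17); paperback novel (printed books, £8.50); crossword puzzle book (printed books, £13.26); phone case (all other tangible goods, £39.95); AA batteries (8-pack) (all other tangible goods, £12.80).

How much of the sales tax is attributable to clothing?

T-shirt £26.32: clothing → 5.5% → £1.45
Snow pants £72.23: clothing → 5.5% → £3.97
Blazer £240.33: clothing → 5.5% + 2.75% surcharge = 8.25% → £19.83
Tax on clothing = £1.45 + £3.97 + £19.83 = £25.25

£25.25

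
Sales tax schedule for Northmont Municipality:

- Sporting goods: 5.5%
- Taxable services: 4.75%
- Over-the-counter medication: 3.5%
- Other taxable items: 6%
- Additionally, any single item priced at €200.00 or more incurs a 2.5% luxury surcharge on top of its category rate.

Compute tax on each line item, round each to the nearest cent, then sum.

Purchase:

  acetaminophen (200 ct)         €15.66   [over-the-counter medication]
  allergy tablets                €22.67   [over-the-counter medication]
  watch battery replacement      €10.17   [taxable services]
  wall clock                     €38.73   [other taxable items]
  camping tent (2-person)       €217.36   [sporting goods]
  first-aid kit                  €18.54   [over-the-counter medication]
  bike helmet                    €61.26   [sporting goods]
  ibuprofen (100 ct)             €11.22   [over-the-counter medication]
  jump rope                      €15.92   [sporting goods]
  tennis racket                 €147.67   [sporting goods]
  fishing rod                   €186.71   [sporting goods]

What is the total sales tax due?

Acetaminophen (200 ct) €15.66: over-the-counter medication → 3.5% → €0.55
Allergy tablets €22.67: over-the-counter medication → 3.5% → €0.79
Watch battery replacement €10.17: taxable services → 4.75% → €0.48
Wall clock €38.73: other taxable items → 6% → €2.32
Camping tent (2-person) €217.36: sporting goods → 5.5% + 2.5% surcharge = 8% → €17.39
First-aid kit €18.54: over-the-counter medication → 3.5% → €0.65
Bike helmet €61.26: sporting goods → 5.5% → €3.37
Ibuprofen (100 ct) €11.22: over-the-counter medication → 3.5% → €0.39
Jump rope €15.92: sporting goods → 5.5% → €0.88
Tennis racket €147.67: sporting goods → 5.5% → €8.12
Fishing rod €186.71: sporting goods → 5.5% → €10.27
Total tax = €0.55 + €0.79 + €0.48 + €2.32 + €17.39 + €0.65 + €3.37 + €0.39 + €0.88 + €8.12 + €10.27 = €45.21

€45.21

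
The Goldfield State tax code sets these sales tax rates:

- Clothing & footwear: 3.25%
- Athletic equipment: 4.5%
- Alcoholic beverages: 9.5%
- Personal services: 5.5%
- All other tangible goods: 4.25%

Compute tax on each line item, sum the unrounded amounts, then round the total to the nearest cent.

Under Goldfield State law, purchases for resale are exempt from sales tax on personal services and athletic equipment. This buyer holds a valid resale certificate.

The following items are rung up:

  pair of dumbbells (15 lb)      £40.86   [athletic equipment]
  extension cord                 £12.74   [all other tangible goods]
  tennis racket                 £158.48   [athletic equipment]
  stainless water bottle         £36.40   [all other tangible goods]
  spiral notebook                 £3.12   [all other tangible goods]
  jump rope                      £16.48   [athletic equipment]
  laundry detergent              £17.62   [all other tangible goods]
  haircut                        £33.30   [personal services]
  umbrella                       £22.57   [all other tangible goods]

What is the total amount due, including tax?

£345.50

Pair of dumbbells (15 lb) £40.86: athletic equipment, buyer-exempt → 0% → £0.00
Extension cord £12.74: all other tangible goods → 4.25% → £0.54145
Tennis racket £158.48: athletic equipment, buyer-exempt → 0% → £0.00
Stainless water bottle £36.40: all other tangible goods → 4.25% → £1.547
Spiral notebook £3.12: all other tangible goods → 4.25% → £0.1326
Jump rope £16.48: athletic equipment, buyer-exempt → 0% → £0.00
Laundry detergent £17.62: all other tangible goods → 4.25% → £0.74885
Haircut £33.30: personal services, buyer-exempt → 0% → £0.00
Umbrella £22.57: all other tangible goods → 4.25% → £0.959225
Subtotal = £341.57; unrounded tax = £3.929125 → £3.93; total due = £345.50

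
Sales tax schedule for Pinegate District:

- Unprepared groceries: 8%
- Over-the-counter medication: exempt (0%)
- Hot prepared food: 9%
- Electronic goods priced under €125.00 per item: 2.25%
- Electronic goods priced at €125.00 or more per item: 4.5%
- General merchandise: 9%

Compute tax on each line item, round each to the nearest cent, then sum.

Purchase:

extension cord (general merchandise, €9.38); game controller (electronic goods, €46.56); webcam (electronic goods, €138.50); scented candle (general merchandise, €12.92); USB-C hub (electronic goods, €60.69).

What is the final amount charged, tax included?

Extension cord €9.38: general merchandise → 9% → €0.84
Game controller €46.56: electronic goods, under €125.00 → 2.25% → €1.05
Webcam €138.50: electronic goods, €125.00 or more → 4.5% → €6.23
Scented candle €12.92: general merchandise → 9% → €1.16
USB-C hub €60.69: electronic goods, under €125.00 → 2.25% → €1.37
Subtotal = €268.05; tax = €10.65; total due = €278.70

€278.70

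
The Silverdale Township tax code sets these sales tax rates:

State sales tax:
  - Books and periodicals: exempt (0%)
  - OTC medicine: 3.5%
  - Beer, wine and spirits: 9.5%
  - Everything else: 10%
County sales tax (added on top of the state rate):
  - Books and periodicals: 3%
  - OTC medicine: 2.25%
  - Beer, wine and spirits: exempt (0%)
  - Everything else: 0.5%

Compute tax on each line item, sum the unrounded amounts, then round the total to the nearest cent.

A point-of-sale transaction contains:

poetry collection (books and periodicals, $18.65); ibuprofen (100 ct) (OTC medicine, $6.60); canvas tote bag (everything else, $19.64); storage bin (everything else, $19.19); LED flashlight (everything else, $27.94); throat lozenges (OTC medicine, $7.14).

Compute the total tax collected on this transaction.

Poetry collection $18.65: books and periodicals → 0% + 3% county = 3% → $0.5595
Ibuprofen (100 ct) $6.60: OTC medicine → 3.5% + 2.25% county = 5.75% → $0.3795
Canvas tote bag $19.64: everything else → 10% + 0.5% county = 10.5% → $2.0622
Storage bin $19.19: everything else → 10% + 0.5% county = 10.5% → $2.01495
LED flashlight $27.94: everything else → 10% + 0.5% county = 10.5% → $2.9337
Throat lozenges $7.14: OTC medicine → 3.5% + 2.25% county = 5.75% → $0.41055
Unrounded tax sum = $8.3604 → $8.36

$8.36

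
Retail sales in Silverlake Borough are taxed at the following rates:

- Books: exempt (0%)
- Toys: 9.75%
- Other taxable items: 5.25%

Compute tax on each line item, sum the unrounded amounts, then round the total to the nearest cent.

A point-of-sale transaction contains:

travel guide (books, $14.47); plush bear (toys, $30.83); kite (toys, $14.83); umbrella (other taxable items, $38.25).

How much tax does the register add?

$6.46

Travel guide $14.47: books → 0% → $0.00
Plush bear $30.83: toys → 9.75% → $3.005925
Kite $14.83: toys → 9.75% → $1.445925
Umbrella $38.25: other taxable items → 5.25% → $2.008125
Unrounded tax sum = $6.459975 → $6.46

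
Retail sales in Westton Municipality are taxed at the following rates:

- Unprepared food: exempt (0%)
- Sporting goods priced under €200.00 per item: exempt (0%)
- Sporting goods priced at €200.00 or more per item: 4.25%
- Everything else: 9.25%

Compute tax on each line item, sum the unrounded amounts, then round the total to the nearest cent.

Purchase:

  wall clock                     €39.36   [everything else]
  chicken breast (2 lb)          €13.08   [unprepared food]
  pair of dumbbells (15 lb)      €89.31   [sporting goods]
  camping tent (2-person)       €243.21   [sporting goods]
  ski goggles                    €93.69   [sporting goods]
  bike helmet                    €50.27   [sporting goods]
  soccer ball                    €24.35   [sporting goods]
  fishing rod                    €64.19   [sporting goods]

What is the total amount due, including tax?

Wall clock €39.36: everything else → 9.25% → €3.6408
Chicken breast (2 lb) €13.08: unprepared food → 0% → €0.00
Pair of dumbbells (15 lb) €89.31: sporting goods, under €200.00 → 0% → €0.00
Camping tent (2-person) €243.21: sporting goods, €200.00 or more → 4.25% → €10.336425
Ski goggles €93.69: sporting goods, under €200.00 → 0% → €0.00
Bike helmet €50.27: sporting goods, under €200.00 → 0% → €0.00
Soccer ball €24.35: sporting goods, under €200.00 → 0% → €0.00
Fishing rod €64.19: sporting goods, under €200.00 → 0% → €0.00
Subtotal = €617.46; unrounded tax = €13.977225 → €13.98; total due = €631.44

€631.44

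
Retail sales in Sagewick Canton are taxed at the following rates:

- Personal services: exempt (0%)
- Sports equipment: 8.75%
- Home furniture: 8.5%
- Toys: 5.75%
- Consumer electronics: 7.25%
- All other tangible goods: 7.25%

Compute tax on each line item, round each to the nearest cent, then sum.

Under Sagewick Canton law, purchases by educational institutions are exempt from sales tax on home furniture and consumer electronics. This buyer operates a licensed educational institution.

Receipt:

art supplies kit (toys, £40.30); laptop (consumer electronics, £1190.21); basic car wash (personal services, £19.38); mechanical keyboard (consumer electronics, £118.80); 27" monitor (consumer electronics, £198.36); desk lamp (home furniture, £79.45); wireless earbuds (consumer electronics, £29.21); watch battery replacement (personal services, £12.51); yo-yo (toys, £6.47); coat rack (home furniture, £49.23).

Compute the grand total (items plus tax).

Art supplies kit £40.30: toys → 5.75% → £2.32
Laptop £1190.21: consumer electronics, buyer-exempt → 0% → £0.00
Basic car wash £19.38: personal services → 0% → £0.00
Mechanical keyboard £118.80: consumer electronics, buyer-exempt → 0% → £0.00
27" monitor £198.36: consumer electronics, buyer-exempt → 0% → £0.00
Desk lamp £79.45: home furniture, buyer-exempt → 0% → £0.00
Wireless earbuds £29.21: consumer electronics, buyer-exempt → 0% → £0.00
Watch battery replacement £12.51: personal services → 0% → £0.00
Yo-yo £6.47: toys → 5.75% → £0.37
Coat rack £49.23: home furniture, buyer-exempt → 0% → £0.00
Subtotal = £1743.92; tax = £2.69; total due = £1746.61

£1746.61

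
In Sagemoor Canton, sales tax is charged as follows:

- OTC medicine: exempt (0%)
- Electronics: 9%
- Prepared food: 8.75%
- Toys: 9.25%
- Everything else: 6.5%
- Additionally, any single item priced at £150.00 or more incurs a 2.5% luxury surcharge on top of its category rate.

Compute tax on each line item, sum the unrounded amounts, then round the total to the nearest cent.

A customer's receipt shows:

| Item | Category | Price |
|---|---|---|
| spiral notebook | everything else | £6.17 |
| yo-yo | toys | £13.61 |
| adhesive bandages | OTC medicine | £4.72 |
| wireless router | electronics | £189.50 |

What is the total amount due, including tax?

Spiral notebook £6.17: everything else → 6.5% → £0.40105
Yo-yo £13.61: toys → 9.25% → £1.258925
Adhesive bandages £4.72: OTC medicine → 0% → £0.00
Wireless router £189.50: electronics → 9% + 2.5% surcharge = 11.5% → £21.7925
Subtotal = £214.00; unrounded tax = £23.452475 → £23.45; total due = £237.45

£237.45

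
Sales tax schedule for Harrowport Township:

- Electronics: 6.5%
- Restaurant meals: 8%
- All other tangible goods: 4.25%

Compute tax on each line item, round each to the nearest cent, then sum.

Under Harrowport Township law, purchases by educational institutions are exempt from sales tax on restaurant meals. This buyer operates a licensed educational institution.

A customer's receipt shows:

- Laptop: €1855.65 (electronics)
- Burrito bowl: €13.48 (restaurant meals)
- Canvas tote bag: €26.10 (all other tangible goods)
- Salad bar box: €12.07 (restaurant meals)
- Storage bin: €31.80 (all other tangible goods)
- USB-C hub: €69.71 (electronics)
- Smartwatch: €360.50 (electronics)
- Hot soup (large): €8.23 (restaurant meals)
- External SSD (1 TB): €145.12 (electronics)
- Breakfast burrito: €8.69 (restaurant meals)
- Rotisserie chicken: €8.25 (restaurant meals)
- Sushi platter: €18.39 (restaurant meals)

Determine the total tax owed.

€160.47

Laptop €1855.65: electronics → 6.5% → €120.62
Burrito bowl €13.48: restaurant meals, buyer-exempt → 0% → €0.00
Canvas tote bag €26.10: all other tangible goods → 4.25% → €1.11
Salad bar box €12.07: restaurant meals, buyer-exempt → 0% → €0.00
Storage bin €31.80: all other tangible goods → 4.25% → €1.35
USB-C hub €69.71: electronics → 6.5% → €4.53
Smartwatch €360.50: electronics → 6.5% → €23.43
Hot soup (large) €8.23: restaurant meals, buyer-exempt → 0% → €0.00
External SSD (1 TB) €145.12: electronics → 6.5% → €9.43
Breakfast burrito €8.69: restaurant meals, buyer-exempt → 0% → €0.00
Rotisserie chicken €8.25: restaurant meals, buyer-exempt → 0% → €0.00
Sushi platter €18.39: restaurant meals, buyer-exempt → 0% → €0.00
Total tax = €120.62 + €1.11 + €1.35 + €4.53 + €23.43 + €9.43 = €160.47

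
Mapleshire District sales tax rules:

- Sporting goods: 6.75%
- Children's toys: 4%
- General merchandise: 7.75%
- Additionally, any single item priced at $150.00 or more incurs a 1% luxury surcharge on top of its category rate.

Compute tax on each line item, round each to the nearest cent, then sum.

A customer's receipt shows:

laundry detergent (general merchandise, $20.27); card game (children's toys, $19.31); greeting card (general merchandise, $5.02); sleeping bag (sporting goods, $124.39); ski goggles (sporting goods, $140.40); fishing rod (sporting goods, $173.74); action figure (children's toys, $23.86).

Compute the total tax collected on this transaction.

Laundry detergent $20.27: general merchandise → 7.75% → $1.57
Card game $19.31: children's toys → 4% → $0.77
Greeting card $5.02: general merchandise → 7.75% → $0.39
Sleeping bag $124.39: sporting goods → 6.75% → $8.40
Ski goggles $140.40: sporting goods → 6.75% → $9.48
Fishing rod $173.74: sporting goods → 6.75% + 1% surcharge = 7.75% → $13.46
Action figure $23.86: children's toys → 4% → $0.95
Total tax = $1.57 + $0.77 + $0.39 + $8.40 + $9.48 + $13.46 + $0.95 = $35.02

$35.02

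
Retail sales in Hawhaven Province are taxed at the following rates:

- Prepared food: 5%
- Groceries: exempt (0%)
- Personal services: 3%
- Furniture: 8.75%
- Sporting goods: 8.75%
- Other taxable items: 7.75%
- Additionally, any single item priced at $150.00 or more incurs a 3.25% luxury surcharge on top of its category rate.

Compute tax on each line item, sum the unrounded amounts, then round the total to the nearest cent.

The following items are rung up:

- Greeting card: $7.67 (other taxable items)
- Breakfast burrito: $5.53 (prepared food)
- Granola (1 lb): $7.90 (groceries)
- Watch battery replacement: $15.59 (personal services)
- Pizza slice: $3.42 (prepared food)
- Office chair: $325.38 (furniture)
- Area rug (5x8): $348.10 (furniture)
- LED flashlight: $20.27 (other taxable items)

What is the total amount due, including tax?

Greeting card $7.67: other taxable items → 7.75% → $0.594425
Breakfast burrito $5.53: prepared food → 5% → $0.2765
Granola (1 lb) $7.90: groceries → 0% → $0.00
Watch battery replacement $15.59: personal services → 3% → $0.4677
Pizza slice $3.42: prepared food → 5% → $0.171
Office chair $325.38: furniture → 8.75% + 3.25% surcharge = 12% → $39.0456
Area rug (5x8) $348.10: furniture → 8.75% + 3.25% surcharge = 12% → $41.772
LED flashlight $20.27: other taxable items → 7.75% → $1.570925
Subtotal = $733.86; unrounded tax = $83.89815 → $83.90; total due = $817.76

$817.76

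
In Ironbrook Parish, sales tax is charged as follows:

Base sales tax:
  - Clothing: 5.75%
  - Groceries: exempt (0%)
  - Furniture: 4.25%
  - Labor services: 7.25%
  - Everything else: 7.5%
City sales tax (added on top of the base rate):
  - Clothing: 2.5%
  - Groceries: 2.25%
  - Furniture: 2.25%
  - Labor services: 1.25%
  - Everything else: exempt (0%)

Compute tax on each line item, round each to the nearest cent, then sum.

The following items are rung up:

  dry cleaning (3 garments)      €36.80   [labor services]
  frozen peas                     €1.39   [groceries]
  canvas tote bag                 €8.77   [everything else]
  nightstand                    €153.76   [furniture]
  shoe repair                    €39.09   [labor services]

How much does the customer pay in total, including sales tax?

Dry cleaning (3 garments) €36.80: labor services → 7.25% + 1.25% city = 8.5% → €3.13
Frozen peas €1.39: groceries → 0% + 2.25% city = 2.25% → €0.03
Canvas tote bag €8.77: everything else → 7.5% + 0% city = 7.5% → €0.66
Nightstand €153.76: furniture → 4.25% + 2.25% city = 6.5% → €9.99
Shoe repair €39.09: labor services → 7.25% + 1.25% city = 8.5% → €3.32
Subtotal = €239.81; tax = €17.13; total due = €256.94

€256.94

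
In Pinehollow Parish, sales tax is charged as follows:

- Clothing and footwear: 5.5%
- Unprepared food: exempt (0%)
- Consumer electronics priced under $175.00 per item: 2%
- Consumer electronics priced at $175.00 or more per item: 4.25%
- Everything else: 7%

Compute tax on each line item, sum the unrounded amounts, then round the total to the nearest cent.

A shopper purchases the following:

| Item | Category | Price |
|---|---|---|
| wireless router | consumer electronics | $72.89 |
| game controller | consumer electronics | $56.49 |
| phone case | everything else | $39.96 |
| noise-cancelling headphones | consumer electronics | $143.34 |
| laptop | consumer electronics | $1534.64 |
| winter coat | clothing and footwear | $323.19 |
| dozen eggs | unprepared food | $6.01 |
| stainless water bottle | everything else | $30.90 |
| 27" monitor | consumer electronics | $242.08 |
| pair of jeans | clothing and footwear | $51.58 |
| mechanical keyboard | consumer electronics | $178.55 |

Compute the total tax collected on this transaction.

$114.13

Wireless router $72.89: consumer electronics, under $175.00 → 2% → $1.4578
Game controller $56.49: consumer electronics, under $175.00 → 2% → $1.1298
Phone case $39.96: everything else → 7% → $2.7972
Noise-cancelling headphones $143.34: consumer electronics, under $175.00 → 2% → $2.8668
Laptop $1534.64: consumer electronics, $175.00 or more → 4.25% → $65.2222
Winter coat $323.19: clothing and footwear → 5.5% → $17.77545
Dozen eggs $6.01: unprepared food → 0% → $0.00
Stainless water bottle $30.90: everything else → 7% → $2.163
27" monitor $242.08: consumer electronics, $175.00 or more → 4.25% → $10.2884
Pair of jeans $51.58: clothing and footwear → 5.5% → $2.8369
Mechanical keyboard $178.55: consumer electronics, $175.00 or more → 4.25% → $7.588375
Unrounded tax sum = $114.125925 → $114.13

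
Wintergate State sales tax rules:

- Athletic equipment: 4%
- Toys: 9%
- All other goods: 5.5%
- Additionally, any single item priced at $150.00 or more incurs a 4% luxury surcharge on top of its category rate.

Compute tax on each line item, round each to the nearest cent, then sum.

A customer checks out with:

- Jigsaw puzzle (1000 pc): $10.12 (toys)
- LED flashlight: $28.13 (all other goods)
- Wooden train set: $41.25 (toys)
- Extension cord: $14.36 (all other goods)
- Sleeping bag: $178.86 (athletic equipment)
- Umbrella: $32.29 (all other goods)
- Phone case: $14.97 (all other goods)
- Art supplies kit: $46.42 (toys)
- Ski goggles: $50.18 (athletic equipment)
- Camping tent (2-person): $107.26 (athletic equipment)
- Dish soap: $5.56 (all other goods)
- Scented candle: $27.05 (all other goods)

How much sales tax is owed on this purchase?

$36.15

Jigsaw puzzle (1000 pc) $10.12: toys → 9% → $0.91
LED flashlight $28.13: all other goods → 5.5% → $1.55
Wooden train set $41.25: toys → 9% → $3.71
Extension cord $14.36: all other goods → 5.5% → $0.79
Sleeping bag $178.86: athletic equipment → 4% + 4% surcharge = 8% → $14.31
Umbrella $32.29: all other goods → 5.5% → $1.78
Phone case $14.97: all other goods → 5.5% → $0.82
Art supplies kit $46.42: toys → 9% → $4.18
Ski goggles $50.18: athletic equipment → 4% → $2.01
Camping tent (2-person) $107.26: athletic equipment → 4% → $4.29
Dish soap $5.56: all other goods → 5.5% → $0.31
Scented candle $27.05: all other goods → 5.5% → $1.49
Total tax = $0.91 + $1.55 + $3.71 + $0.79 + $14.31 + $1.78 + $0.82 + $4.18 + $2.01 + $4.29 + $0.31 + $1.49 = $36.15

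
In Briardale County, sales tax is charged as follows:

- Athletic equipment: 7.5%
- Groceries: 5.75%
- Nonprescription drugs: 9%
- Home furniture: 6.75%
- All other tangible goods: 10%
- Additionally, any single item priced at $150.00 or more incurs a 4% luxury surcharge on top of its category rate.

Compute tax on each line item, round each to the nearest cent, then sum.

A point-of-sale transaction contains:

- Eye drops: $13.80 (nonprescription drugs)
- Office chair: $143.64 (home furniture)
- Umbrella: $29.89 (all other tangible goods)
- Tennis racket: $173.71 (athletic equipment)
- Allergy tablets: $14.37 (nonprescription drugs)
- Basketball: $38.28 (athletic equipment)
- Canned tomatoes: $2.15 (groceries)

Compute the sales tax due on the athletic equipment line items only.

$22.85

Tennis racket $173.71: athletic equipment → 7.5% + 4% surcharge = 11.5% → $19.98
Basketball $38.28: athletic equipment → 7.5% → $2.87
Tax on athletic equipment = $19.98 + $2.87 = $22.85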